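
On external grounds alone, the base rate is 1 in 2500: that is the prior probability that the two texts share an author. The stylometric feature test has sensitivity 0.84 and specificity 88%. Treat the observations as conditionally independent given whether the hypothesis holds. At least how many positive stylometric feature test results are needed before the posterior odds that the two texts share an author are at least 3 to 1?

Prior odds = 0.0004/0.9996 = 1/2499.
False-positive rate = 1 − 0.88 = 0.12; likelihood ratio of a positive = 0.84/0.12 = 7.
Target odds = 3.
Need (1/2499) × 7ⁿ ≥ 3, i.e. 7ⁿ ≥ 7497.
7⁴ = 2401 falls short of 7497 but 7⁵ = 16807 reaches it, so n = 5.

5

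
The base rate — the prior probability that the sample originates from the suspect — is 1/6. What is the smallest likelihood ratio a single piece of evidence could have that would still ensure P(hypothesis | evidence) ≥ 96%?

120

Prior odds = (1/6)/(5/6) = 0.2.
Target odds = 0.96/0.04 = 24.
Required Bayes factor = 24 ÷ 0.2 = 120.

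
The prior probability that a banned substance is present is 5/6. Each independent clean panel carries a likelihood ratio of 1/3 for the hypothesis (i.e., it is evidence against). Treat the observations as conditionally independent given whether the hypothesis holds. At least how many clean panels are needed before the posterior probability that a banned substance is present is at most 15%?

Prior odds = (5/6)/(1/6) = 5.
Likelihood ratio per clean panel = 1/3.
Target odds: 0.15 ÷ 0.85 = 3/17.
Need 5 × (1/3)ⁿ ≤ 3/17, i.e. (1/3)ⁿ ≤ 3/85.
(1/3)³ = 1/27 is still above 3/85 but (1/3)⁴ = 1/81 is at or below it, so n = 4.

4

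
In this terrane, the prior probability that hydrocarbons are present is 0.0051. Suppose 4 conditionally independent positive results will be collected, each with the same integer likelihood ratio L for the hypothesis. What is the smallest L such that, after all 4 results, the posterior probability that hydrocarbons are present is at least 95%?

Prior odds = 0.0051/0.9949 = 51/9949.
Target odds = 0.95/0.05 = 19.
Need L⁴ ≥ 19 ÷ (51/9949) = 189031/51.
7⁴ = 2401 < 189031/51 ≤ 4096 = 8⁴, so L = 8.

8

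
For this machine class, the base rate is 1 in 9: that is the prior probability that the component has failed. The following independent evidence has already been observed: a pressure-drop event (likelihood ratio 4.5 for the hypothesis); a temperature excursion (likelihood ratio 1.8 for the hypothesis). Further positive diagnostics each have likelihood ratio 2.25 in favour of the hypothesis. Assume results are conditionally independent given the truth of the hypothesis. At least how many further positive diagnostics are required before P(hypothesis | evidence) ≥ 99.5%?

Prior odds = (1/9)/(8/9) = 0.125.
Combined Bayes factor of the evidence already in hand = 4.5 × 1.8 = 8.1.
Odds after that evidence = 0.125 × 8.1 = 1.0125.
Target odds = 0.995/0.005 = 199.
Need 2.25ⁿ ≥ 199 ÷ 1.0125 = 15920/81.
2.25⁶ = 531441/4096 falls short of 15920/81 but 2.25⁷ = 4782969/16384 reaches it, so n = 7.

7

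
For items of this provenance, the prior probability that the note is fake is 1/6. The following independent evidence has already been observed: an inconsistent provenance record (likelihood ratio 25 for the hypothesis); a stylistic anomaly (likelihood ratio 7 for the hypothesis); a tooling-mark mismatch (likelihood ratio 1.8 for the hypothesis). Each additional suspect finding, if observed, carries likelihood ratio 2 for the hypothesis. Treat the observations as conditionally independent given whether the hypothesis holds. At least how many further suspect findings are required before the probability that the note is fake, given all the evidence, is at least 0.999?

Prior odds = (1/6)/(5/6) = 0.2.
Combined Bayes factor of the evidence already in hand = 25 × 7 × 1.8 = 315.
Odds after that evidence = 0.2 × 315 = 63.
Target odds = 0.999/0.001 = 999.
Need 2ⁿ ≥ 999 ÷ 63 = 111/7.
2³ = 8 falls short of 111/7 but 2⁴ = 16 reaches it, so n = 4.

4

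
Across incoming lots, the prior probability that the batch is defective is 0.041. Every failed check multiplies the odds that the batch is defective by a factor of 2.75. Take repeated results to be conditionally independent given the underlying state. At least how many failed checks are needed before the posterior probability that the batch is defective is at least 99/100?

8

Prior odds = 0.041/0.959 = 41/959.
Likelihood ratio per failed check = 2.75.
Target odds: 0.99 ÷ 0.01 = 99.
Require 2.75ⁿ ≥ 99 ÷ (41/959) = 94941/41.
2.75⁷ = 19487171/16384 falls short of 94941/41 but 2.75⁸ = 214358881/65536 reaches it, so n = 8.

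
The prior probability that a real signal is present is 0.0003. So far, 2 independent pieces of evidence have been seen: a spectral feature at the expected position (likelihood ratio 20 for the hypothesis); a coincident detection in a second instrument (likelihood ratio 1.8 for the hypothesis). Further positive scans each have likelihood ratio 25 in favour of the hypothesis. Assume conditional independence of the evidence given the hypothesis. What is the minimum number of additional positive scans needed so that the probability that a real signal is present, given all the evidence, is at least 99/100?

3

Prior odds = 0.0003/0.9997 = 3/9997.
Combined Bayes factor of the evidence already in hand = 20 × 1.8 = 36.
Odds after that evidence = (3/9997) × 36 = 108/9997.
Target odds = 0.99/0.01 = 99.
Need 25ⁿ ≥ 99 ÷ (108/9997) = 109967/12.
25² = 625 falls short of 109967/12 but 25³ = 15625 reaches it, so n = 3.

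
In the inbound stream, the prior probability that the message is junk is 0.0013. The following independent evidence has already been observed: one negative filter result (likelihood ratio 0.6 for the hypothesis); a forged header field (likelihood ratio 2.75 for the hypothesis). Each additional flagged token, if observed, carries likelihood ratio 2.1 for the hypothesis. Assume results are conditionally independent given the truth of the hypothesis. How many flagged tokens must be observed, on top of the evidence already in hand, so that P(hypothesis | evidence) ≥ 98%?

Prior odds = 0.0013/0.9987 = 13/9987.
Combined Bayes factor of the evidence already in hand = 0.6 × 2.75 = 1.65.
Odds after that evidence = (13/9987) × 1.65 = 143/66580.
Target odds = 0.98/0.02 = 49.
Need 2.1ⁿ ≥ 49 ÷ (143/66580) = 3262420/143.
2.1¹³ ≈15447.2 falls short of 3262420/143 but 2.1¹⁴ ≈32439.2 reaches it, so n = 14.

14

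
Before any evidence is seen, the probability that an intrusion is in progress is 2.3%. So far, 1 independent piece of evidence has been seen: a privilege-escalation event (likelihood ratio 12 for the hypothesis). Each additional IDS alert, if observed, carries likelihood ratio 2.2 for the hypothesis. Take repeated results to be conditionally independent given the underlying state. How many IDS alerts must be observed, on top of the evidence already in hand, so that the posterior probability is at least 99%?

8

Prior odds = 0.023/0.977 = 23/977.
Bayes factor of the evidence already in hand = 12.
Odds after that evidence = (23/977) × 12 = 276/977.
Target odds = 0.99/0.01 = 99.
Need 2.2ⁿ ≥ 99 ÷ (276/977) = 32241/92.
2.2⁷ = 19487171/78125 falls short of 32241/92 but 2.2⁸ = 214358881/390625 reaches it, so n = 8.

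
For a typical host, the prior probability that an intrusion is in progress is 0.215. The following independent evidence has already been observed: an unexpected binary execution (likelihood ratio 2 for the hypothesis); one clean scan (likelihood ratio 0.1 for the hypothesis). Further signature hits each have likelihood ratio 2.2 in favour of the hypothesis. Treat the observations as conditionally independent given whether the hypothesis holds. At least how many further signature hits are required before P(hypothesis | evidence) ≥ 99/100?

10

Prior odds = 0.215/0.785 = 43/157.
Combined Bayes factor of the evidence already in hand = 2 × 0.1 = 0.2.
Odds after that evidence = (43/157) × 0.2 = 43/785.
Target odds = 0.99/0.01 = 99.
Need 2.2ⁿ ≥ 99 ÷ (43/785) = 77715/43.
2.2⁹ ≈1207.27 falls short of 77715/43 but 2.2¹⁰ ≈2655.99 reaches it, so n = 10.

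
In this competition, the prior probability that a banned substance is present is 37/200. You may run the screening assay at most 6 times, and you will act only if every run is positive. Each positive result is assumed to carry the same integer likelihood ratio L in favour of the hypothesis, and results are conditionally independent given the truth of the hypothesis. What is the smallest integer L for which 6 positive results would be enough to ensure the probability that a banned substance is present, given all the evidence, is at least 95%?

3

Prior odds = 0.185/0.815 = 37/163.
Target odds = 0.95/0.05 = 19.
Need L⁶ ≥ 19 ÷ (37/163) = 3097/37.
2⁶ = 64 < 3097/37 ≤ 729 = 3⁶, so L = 3.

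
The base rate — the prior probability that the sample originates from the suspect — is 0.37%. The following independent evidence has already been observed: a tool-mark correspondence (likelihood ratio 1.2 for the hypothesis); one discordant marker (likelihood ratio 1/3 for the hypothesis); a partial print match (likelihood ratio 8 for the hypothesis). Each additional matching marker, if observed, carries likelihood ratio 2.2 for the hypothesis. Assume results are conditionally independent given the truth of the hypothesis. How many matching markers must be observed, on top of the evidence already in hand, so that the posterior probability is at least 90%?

9

Prior odds = 0.0037/0.9963 = 37/9963.
Combined Bayes factor of the evidence already in hand = 1.2 × (1/3) × 8 = 3.2.
Odds after that evidence = (37/9963) × 3.2 = 592/49815.
Target odds = 0.9/0.1 = 9.
Need 2.2ⁿ ≥ 9 ÷ (592/49815) = 448335/592.
2.2⁸ = 214358881/390625 falls short of 448335/592 but 2.2⁹ ≈1207.27 reaches it, so n = 9.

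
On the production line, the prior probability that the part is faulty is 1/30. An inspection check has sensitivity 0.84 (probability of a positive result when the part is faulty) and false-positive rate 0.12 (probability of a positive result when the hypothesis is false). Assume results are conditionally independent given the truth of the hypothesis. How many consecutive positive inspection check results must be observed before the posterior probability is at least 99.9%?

Prior odds: (1/30) ÷ (29/30) = 1/29.
Likelihood ratio of a positive result = 0.84/0.12 = 7.
Target odds: 0.999 ÷ 0.001 = 999.
Need (1/29) × 7ⁿ ≥ 999, i.e. 7ⁿ ≥ 28971.
7⁵ = 16807 falls short of 28971 but 7⁶ = 117649 reaches it, so n = 6.

6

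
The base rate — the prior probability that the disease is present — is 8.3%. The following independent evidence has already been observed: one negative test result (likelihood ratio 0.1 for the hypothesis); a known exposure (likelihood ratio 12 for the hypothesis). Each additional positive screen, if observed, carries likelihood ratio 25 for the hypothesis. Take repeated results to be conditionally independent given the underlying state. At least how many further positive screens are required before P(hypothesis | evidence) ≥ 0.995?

Prior odds = 0.083/0.917 = 83/917.
Combined Bayes factor of the evidence already in hand = 0.1 × 12 = 1.2.
Odds after that evidence = (83/917) × 1.2 = 498/4585.
Target odds = 0.995/0.005 = 199.
Need 25ⁿ ≥ 199 ÷ (498/4585) = 912415/498.
25² = 625 falls short of 912415/498 but 25³ = 15625 reaches it, so n = 3.

3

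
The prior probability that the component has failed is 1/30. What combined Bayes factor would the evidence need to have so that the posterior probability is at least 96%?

696

Prior odds = (1/30)/(29/30) = 1/29.
Target odds = 0.96/0.04 = 24.
Required Bayes factor = 24 ÷ (1/29) = 696.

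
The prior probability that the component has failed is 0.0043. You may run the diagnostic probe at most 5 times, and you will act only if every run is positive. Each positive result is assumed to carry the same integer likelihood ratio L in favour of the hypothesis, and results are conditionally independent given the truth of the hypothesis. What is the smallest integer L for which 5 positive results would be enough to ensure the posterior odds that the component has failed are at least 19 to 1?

Prior odds = 0.0043/0.9957 = 43/9957.
Target odds = 19.
Need L⁵ ≥ 19 ÷ (43/9957) = 189183/43.
5⁵ = 3125 < 189183/43 ≤ 7776 = 6⁵, so L = 6.

6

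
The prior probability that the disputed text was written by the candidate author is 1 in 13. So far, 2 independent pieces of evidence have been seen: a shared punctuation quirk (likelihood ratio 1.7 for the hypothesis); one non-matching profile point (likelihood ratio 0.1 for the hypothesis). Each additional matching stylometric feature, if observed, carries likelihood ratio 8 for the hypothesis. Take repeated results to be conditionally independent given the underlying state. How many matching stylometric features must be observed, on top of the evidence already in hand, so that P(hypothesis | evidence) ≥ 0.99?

5

Prior odds = (1/13)/(12/13) = 1/12.
Combined Bayes factor of the evidence already in hand = 1.7 × 0.1 = 0.17.
Odds after that evidence = (1/12) × 0.17 = 17/1200.
Target odds = 0.99/0.01 = 99.
Need 8ⁿ ≥ 99 ÷ (17/1200) = 118800/17.
8⁴ = 4096 falls short of 118800/17 but 8⁵ = 32768 reaches it, so n = 5.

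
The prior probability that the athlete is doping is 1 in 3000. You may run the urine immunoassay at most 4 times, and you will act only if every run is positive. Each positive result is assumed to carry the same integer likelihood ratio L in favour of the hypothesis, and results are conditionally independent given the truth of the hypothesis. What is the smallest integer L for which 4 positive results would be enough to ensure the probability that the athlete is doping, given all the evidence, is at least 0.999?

Prior odds = (1/3000)/(2999/3000) = 1/2999.
Target odds = 0.999/0.001 = 999.
Need L⁴ ≥ 999 ÷ (1/2999) = 2996001.
41⁴ = 2825761 < 2996001 ≤ 3111696 = 42⁴, so L = 42.

42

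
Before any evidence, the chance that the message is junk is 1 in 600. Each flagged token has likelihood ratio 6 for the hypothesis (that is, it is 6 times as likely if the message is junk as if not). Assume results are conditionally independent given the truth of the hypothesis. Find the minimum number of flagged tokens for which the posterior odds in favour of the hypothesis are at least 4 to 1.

Prior odds: (1/600) ÷ (599/600) = 1/599.
Likelihood ratio per flagged token = 6.
Target odds = 4.
Need (1/599) × 6ⁿ ≥ 4, i.e. 6ⁿ ≥ 2396.
6⁴ = 1296 falls short of 2396 but 6⁵ = 7776 reaches it, so n = 5.

5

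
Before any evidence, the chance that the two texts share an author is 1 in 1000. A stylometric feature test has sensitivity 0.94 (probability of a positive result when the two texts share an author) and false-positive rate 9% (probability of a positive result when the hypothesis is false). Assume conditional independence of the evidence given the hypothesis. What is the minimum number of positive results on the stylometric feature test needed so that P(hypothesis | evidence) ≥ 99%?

5

Prior odds: 0.001 ÷ 0.999 = 1/999.
Likelihood ratio of a positive result = 0.94/0.09 = 94/9.
Target posterior odds = 0.99/0.01 = 99.
Need (1/999) × (94/9)ⁿ ≥ 99, i.e. (94/9)ⁿ ≥ 98901.
(94/9)⁴ = 78074896/6561 falls short of 98901 but (94/9)⁵ ≈124287 reaches it, so n = 5.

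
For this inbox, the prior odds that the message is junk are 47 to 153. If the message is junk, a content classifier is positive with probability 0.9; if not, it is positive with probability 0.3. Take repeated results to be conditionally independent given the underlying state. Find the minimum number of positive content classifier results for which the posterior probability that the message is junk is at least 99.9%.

8

Prior odds = 47/153.
Likelihood ratio of a positive = 0.9/0.3 = 3.
Target odds: 0.999 ÷ 0.001 = 999.
Require 3ⁿ ≥ 999 ÷ (47/153) = 152847/47.
3⁷ = 2187 falls short of 152847/47 but 3⁸ = 6561 reaches it, so n = 8.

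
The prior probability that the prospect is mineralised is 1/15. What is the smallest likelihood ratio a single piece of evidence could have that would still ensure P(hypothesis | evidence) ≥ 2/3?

Prior odds = (1/15)/(14/15) = 1/14.
Target odds = (2/3)/(1/3) = 2.
Required Bayes factor = 2 ÷ (1/14) = 28.

28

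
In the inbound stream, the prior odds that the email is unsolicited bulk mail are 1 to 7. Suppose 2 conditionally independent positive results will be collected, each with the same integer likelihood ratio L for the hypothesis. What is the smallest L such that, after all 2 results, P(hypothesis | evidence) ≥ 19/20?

12

Prior odds = 1/7.
Target odds = 0.95/0.05 = 19.
Need L² ≥ 19 ÷ (1/7) = 133.
11² = 121 < 133 ≤ 144 = 12², so L = 12.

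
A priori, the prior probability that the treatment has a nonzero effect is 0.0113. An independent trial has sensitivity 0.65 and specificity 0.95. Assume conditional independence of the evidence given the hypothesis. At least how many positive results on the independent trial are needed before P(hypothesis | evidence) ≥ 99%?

Prior odds: 0.0113 ÷ 0.9887 = 113/9887.
False-positive rate = 1 − 0.95 = 0.05; likelihood ratio of a positive = 0.65/0.05 = 13.
Target odds: 0.99 ÷ 0.01 = 99.
Need (113/9887) × 13ⁿ ≥ 99, i.e. 13ⁿ ≥ 978813/113.
13³ = 2197 falls short of 978813/113 but 13⁴ = 28561 reaches it, so n = 4.

4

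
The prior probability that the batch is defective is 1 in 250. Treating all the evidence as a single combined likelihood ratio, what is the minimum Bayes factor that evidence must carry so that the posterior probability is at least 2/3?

498

Prior odds = 0.004/0.996 = 1/249.
Target odds = (2/3)/(1/3) = 2.
Required Bayes factor = 2 ÷ (1/249) = 498.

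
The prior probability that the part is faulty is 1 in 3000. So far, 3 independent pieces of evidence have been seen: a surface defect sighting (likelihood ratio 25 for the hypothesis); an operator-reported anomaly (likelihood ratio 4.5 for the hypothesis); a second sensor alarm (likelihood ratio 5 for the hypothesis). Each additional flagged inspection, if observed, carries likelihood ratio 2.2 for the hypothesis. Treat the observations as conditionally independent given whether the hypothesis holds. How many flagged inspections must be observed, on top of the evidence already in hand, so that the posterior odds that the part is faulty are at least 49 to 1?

8

Prior odds = (1/3000)/(2999/3000) = 1/2999.
Combined Bayes factor of the evidence already in hand = 25 × 4.5 × 5 = 562.5.
Odds after that evidence = (1/2999) × 562.5 = 1125/5998.
Target odds = 49.
Need 2.2ⁿ ≥ 49 ÷ (1125/5998) = 293902/1125.
2.2⁷ = 19487171/78125 falls short of 293902/1125 but 2.2⁸ = 214358881/390625 reaches it, so n = 8.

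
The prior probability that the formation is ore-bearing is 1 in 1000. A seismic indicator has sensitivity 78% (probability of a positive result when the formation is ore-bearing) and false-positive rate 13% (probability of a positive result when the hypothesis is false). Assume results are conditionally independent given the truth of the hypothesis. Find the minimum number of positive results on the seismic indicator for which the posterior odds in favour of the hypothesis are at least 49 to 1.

7

Prior odds = 0.001/0.999 = 1/999.
Likelihood ratio of a positive result = 0.78/0.13 = 6.
Target odds = 49.
Need (1/999) × 6ⁿ ≥ 49, i.e. 6ⁿ ≥ 48951.
6⁶ = 46656 falls short of 48951 but 6⁷ = 279936 reaches it, so n = 7.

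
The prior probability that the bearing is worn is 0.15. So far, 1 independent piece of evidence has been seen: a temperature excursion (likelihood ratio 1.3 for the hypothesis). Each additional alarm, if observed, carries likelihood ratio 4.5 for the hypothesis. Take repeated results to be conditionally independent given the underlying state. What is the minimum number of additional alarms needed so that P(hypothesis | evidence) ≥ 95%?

3

Prior odds = 0.15/0.85 = 3/17.
Bayes factor of the evidence already in hand = 1.3.
Odds after that evidence = (3/17) × 1.3 = 39/170.
Target odds = 0.95/0.05 = 19.
Need 4.5ⁿ ≥ 19 ÷ (39/170) = 3230/39.
4.5² = 20.25 falls short of 3230/39 but 4.5³ = 91.125 reaches it, so n = 3.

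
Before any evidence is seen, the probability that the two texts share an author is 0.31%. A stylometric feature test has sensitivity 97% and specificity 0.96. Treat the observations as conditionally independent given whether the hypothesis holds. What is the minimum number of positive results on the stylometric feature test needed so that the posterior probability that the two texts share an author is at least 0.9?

Prior odds: 0.0031 ÷ 0.9969 = 31/9969.
False-positive rate = 1 − 0.96 = 0.04; likelihood ratio of a positive = 0.97/0.04 = 24.25.
Target odds: 0.9 ÷ 0.1 = 9.
Require 24.25ⁿ ≥ 9 ÷ (31/9969) = 89721/31.
24.25² = 588.0625 falls short of 89721/31 but 24.25³ = 912673/64 reaches it, so n = 3.

3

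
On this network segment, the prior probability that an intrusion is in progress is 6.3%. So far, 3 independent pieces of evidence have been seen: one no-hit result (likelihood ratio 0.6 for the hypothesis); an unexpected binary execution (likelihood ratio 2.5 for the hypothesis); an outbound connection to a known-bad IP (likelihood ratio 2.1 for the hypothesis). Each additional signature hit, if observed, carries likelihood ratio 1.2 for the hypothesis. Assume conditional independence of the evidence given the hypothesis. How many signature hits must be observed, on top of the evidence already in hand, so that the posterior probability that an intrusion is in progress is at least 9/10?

21

Prior odds = 0.063/0.937 = 63/937.
Combined Bayes factor of the evidence already in hand = 0.6 × 2.5 × 2.1 = 3.15.
Odds after that evidence = (63/937) × 3.15 = 3969/18740.
Target odds = 0.9/0.1 = 9.
Need 1.2ⁿ ≥ 9 ÷ (3969/18740) = 18740/441.
1.2²⁰ ≈38.3376 falls short of 18740/441 but 1.2²¹ ≈46.0051 reaches it, so n = 21.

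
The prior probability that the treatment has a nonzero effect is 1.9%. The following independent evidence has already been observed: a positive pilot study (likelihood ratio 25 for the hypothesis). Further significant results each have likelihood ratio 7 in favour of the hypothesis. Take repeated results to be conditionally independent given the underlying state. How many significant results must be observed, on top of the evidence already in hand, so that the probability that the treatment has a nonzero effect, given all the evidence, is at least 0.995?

4

Prior odds = 0.019/0.981 = 19/981.
Bayes factor of the evidence already in hand = 25.
Odds after that evidence = (19/981) × 25 = 475/981.
Target odds = 0.995/0.005 = 199.
Need 7ⁿ ≥ 199 ÷ (475/981) = 195219/475.
7³ = 343 falls short of 195219/475 but 7⁴ = 2401 reaches it, so n = 4.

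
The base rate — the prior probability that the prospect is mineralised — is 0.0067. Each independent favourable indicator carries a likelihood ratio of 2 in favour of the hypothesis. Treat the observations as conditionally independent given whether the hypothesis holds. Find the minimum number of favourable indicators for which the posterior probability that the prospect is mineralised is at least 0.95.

Prior odds = 0.0067/0.9933 = 67/9933.
Likelihood ratio per favourable indicator = 2.
Target posterior odds = 0.95/0.05 = 19.
Require 2ⁿ ≥ 19 ÷ (67/9933) = 188727/67.
2¹¹ = 2048 falls short of 188727/67 but 2¹² = 4096 reaches it, so n = 12.

12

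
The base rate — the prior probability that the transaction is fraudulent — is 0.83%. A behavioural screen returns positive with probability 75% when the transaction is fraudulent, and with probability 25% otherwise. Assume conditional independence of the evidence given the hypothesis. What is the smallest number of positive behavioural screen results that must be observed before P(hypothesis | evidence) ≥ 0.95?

Prior odds: 0.0083 ÷ 0.9917 = 83/9917.
Likelihood ratio of a positive result = 0.75/0.25 = 3.
Target odds: 0.95 ÷ 0.05 = 19.
Need (83/9917) × 3ⁿ ≥ 19, i.e. 3ⁿ ≥ 188423/83.
3⁷ = 2187 falls short of 188423/83 but 3⁸ = 6561 reaches it, so n = 8.

8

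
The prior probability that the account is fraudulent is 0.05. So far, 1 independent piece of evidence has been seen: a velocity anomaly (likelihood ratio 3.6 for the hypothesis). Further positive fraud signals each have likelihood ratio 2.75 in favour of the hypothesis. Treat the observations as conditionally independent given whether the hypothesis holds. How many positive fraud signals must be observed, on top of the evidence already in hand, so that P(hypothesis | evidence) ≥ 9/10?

Prior odds = 0.05/0.95 = 1/19.
Bayes factor of the evidence already in hand = 3.6.
Odds after that evidence = (1/19) × 3.6 = 18/95.
Target odds = 0.9/0.1 = 9.
Need 2.75ⁿ ≥ 9 ÷ (18/95) = 47.5.
2.75³ = 20.796875 falls short of 47.5 but 2.75⁴ = 57.19140625 reaches it, so n = 4.

4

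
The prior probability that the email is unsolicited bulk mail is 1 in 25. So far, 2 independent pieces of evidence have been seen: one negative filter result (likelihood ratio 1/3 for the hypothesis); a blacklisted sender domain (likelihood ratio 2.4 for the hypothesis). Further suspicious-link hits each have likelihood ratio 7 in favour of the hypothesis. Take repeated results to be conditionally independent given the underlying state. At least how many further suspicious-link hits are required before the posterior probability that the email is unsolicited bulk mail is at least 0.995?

5

Prior odds = 0.04/0.96 = 1/24.
Combined Bayes factor of the evidence already in hand = (1/3) × 2.4 = 0.8.
Odds after that evidence = (1/24) × 0.8 = 1/30.
Target odds = 0.995/0.005 = 199.
Need 7ⁿ ≥ 199 ÷ (1/30) = 5970.
7⁴ = 2401 falls short of 5970 but 7⁵ = 16807 reaches it, so n = 5.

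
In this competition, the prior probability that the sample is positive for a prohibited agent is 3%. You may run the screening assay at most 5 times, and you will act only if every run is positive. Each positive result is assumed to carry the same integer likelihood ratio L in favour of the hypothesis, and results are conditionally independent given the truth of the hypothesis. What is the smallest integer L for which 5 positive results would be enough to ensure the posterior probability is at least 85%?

Prior odds = 0.03/0.97 = 3/97.
Target odds = 0.85/0.15 = 17/3.
Need L⁵ ≥ 17/3 ÷ (3/97) = 1649/9.
2⁵ = 32 < 1649/9 ≤ 243 = 3⁵, so L = 3.

3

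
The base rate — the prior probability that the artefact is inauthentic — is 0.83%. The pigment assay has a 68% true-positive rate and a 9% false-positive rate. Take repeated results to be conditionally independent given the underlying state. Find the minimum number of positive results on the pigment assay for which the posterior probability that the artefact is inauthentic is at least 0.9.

Prior odds: 0.0083 ÷ 0.9917 = 83/9917.
Likelihood ratio of a positive result = 0.68/0.09 = 68/9.
Target odds: 0.9 ÷ 0.1 = 9.
Require (68/9)ⁿ ≥ 9 ÷ (83/9917) = 89253/83.
(68/9)³ = 314432/729 falls short of 89253/83 but (68/9)⁴ = 21381376/6561 reaches it, so n = 4.

4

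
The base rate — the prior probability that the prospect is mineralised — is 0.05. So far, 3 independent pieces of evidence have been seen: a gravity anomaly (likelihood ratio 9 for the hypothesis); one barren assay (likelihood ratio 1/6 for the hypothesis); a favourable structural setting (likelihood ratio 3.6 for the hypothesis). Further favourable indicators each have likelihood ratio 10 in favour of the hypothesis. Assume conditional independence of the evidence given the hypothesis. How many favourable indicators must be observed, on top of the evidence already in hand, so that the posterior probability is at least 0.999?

4

Prior odds = 0.05/0.95 = 1/19.
Combined Bayes factor of the evidence already in hand = 9 × (1/6) × 3.6 = 5.4.
Odds after that evidence = (1/19) × 5.4 = 27/95.
Target odds = 0.999/0.001 = 999.
Need 10ⁿ ≥ 999 ÷ (27/95) = 3515.
10³ = 1000 falls short of 3515 but 10⁴ = 10000 reaches it, so n = 4.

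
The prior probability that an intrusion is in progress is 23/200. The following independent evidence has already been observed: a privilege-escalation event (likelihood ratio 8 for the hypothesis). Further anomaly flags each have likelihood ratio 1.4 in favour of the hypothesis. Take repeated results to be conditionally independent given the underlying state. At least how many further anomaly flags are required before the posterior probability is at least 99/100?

Prior odds = 0.115/0.885 = 23/177.
Bayes factor of the evidence already in hand = 8.
Odds after that evidence = (23/177) × 8 = 184/177.
Target odds = 0.99/0.01 = 99.
Need 1.4ⁿ ≥ 99 ÷ (184/177) = 17523/184.
1.4¹³ ≈79.3715 falls short of 17523/184 but 1.4¹⁴ ≈111.12 reaches it, so n = 14.

14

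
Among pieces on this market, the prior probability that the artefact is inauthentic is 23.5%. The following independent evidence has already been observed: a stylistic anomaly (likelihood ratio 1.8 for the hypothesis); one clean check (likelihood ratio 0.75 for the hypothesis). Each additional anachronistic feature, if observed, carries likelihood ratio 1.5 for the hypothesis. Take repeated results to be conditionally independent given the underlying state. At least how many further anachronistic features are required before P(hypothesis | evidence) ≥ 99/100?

Prior odds = 0.235/0.765 = 47/153.
Combined Bayes factor of the evidence already in hand = 1.8 × 0.75 = 1.35.
Odds after that evidence = (47/153) × 1.35 = 141/340.
Target odds = 0.99/0.01 = 99.
Need 1.5ⁿ ≥ 99 ÷ (141/340) = 11220/47.
1.5¹³ = 1594323/8192 falls short of 11220/47 but 1.5¹⁴ = 4782969/16384 reaches it, so n = 14.

14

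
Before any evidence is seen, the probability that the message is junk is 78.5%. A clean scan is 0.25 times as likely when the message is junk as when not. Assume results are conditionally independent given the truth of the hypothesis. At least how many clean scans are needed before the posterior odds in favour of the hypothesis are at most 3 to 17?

Prior odds = 0.785/0.215 = 157/43.
Likelihood ratio per clean scan = 0.25.
Target odds = 3/17.
Need (157/43) × 0.25ⁿ ≤ 3/17, i.e. 0.25ⁿ ≤ 129/2669.
0.25² = 0.0625 is still above 129/2669 but 0.25³ = 0.015625 is at or below it, so n = 3.

3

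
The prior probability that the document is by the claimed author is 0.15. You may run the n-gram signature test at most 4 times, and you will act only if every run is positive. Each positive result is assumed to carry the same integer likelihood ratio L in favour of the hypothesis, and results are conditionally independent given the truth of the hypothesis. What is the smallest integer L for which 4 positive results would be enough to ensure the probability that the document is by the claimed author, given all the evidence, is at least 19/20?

Prior odds = 0.15/0.85 = 3/17.
Target odds = 0.95/0.05 = 19.
Need L⁴ ≥ 19 ÷ (3/17) = 323/3.
3⁴ = 81 < 323/3 ≤ 256 = 4⁴, so L = 4.

4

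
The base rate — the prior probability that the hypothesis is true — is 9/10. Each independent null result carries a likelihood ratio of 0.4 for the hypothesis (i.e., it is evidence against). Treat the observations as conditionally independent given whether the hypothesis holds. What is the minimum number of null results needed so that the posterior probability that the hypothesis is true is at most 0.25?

Prior odds: 0.9 ÷ 0.1 = 9.
Likelihood ratio per null result = 0.4.
Target odds: 0.25 ÷ 0.75 = 1/3.
Require 0.4ⁿ ≤ 1/3 ÷ 9 = 1/27.
0.4³ = 0.064 is still above 1/27 but 0.4⁴ = 0.0256 is at or below it, so n = 4.

4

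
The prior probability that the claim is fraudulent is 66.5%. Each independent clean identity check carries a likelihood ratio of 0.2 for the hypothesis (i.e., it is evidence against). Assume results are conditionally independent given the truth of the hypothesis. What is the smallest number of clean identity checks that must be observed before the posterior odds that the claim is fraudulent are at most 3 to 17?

Prior odds: 0.665 ÷ 0.335 = 133/67.
Likelihood ratio per clean identity check = 0.2.
Target odds = 3/17.
Require 0.2ⁿ ≤ 3/17 ÷ (133/67) = 201/2261.
0.2¹ = 0.2 is still above 201/2261 but 0.2² = 0.04 is at or below it, so n = 2.

2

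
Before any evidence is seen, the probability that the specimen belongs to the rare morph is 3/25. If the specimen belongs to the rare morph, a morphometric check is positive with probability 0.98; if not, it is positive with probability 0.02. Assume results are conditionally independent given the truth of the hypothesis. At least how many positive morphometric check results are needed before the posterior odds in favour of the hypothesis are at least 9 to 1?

2

Prior odds = 0.12/0.88 = 3/22.
Likelihood ratio of a positive = 0.98/0.02 = 49.
Target odds = 9.
Require 49ⁿ ≥ 9 ÷ (3/22) = 66.
49¹ = 49 falls short of 66 but 49² = 2401 reaches it, so n = 2.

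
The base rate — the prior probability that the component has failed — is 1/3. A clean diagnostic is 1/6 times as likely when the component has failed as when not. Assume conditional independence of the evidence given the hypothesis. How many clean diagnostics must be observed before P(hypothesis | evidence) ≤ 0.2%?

4

Prior odds: (1/3) ÷ (2/3) = 0.5.
Likelihood ratio per clean diagnostic = 1/6.
Target odds: 0.002 ÷ 0.998 = 1/499.
Need 0.5 × (1/6)ⁿ ≤ 1/499, i.e. (1/6)ⁿ ≤ 2/499.
(1/6)³ = 1/216 is still above 2/499 but (1/6)⁴ = 1/1296 is at or below it, so n = 4.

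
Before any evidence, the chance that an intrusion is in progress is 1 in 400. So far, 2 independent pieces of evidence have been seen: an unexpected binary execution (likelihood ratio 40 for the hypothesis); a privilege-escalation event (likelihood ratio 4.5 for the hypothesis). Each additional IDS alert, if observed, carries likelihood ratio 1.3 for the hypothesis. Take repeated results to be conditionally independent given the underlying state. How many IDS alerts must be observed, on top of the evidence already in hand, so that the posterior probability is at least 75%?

8

Prior odds = 0.0025/0.9975 = 1/399.
Combined Bayes factor of the evidence already in hand = 40 × 4.5 = 180.
Odds after that evidence = (1/399) × 180 = 60/133.
Target odds = 0.75/0.25 = 3.
Need 1.3ⁿ ≥ 3 ÷ (60/133) = 6.65.
1.3⁷ = 62748517/10000000 falls short of 6.65 but 1.3⁸ = 815730721/100000000 reaches it, so n = 8.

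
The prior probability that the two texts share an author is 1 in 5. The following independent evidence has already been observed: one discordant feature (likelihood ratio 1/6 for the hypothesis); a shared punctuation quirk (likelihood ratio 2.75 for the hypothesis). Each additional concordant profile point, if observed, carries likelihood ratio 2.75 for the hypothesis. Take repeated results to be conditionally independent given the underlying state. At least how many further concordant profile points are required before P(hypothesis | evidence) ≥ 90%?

Prior odds = 0.2/0.8 = 0.25.
Combined Bayes factor of the evidence already in hand = (1/6) × 2.75 = 11/24.
Odds after that evidence = 0.25 × 11/24 = 11/96.
Target odds = 0.9/0.1 = 9.
Need 2.75ⁿ ≥ 9 ÷ (11/96) = 864/11.
2.75⁴ = 57.19140625 falls short of 864/11 but 2.75⁵ = 161051/1024 reaches it, so n = 5.

5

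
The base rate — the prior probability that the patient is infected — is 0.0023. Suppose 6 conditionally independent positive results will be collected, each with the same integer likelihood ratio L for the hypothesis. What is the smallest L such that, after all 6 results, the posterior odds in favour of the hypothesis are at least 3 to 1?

4

Prior odds = 0.0023/0.9977 = 23/9977.
Target odds = 3.
Need L⁶ ≥ 3 ÷ (23/9977) = 29931/23.
3⁶ = 729 < 29931/23 ≤ 4096 = 4⁶, so L = 4.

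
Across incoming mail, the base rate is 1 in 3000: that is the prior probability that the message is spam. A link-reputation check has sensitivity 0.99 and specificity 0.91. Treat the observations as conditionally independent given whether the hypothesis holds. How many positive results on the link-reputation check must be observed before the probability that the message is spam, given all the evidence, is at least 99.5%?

6

Prior odds = (1/3000)/(2999/3000) = 1/2999.
False-positive rate = 1 − 0.91 = 0.09; likelihood ratio of a positive = 0.99/0.09 = 11.
Target posterior odds = 0.995/0.005 = 199.
Need (1/2999) × 11ⁿ ≥ 199, i.e. 11ⁿ ≥ 596801.
11⁵ = 161051 falls short of 596801 but 11⁶ = 1771561 reaches it, so n = 6.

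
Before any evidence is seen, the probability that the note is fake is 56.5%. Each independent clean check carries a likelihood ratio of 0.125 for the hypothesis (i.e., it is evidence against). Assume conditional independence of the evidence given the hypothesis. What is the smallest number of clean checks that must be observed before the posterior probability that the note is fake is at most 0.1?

2

Prior odds = 0.565/0.435 = 113/87.
Likelihood ratio per clean check = 0.125.
Target odds: 0.1 ÷ 0.9 = 1/9.
Require 0.125ⁿ ≤ 1/9 ÷ (113/87) = 29/339.
0.125¹ = 0.125 is still above 29/339 but 0.125² = 0.015625 is at or below it, so n = 2.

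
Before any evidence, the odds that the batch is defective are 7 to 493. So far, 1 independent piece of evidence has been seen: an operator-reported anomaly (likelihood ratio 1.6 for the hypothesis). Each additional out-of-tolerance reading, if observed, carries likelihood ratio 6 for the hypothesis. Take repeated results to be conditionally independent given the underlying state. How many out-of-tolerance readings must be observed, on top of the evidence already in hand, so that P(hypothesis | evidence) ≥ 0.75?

Prior odds = 7/493.
Bayes factor of the evidence already in hand = 1.6.
Odds after that evidence = (7/493) × 1.6 = 56/2465.
Target odds = 0.75/0.25 = 3.
Need 6ⁿ ≥ 3 ÷ (56/2465) = 7395/56.
6² = 36 falls short of 7395/56 but 6³ = 216 reaches it, so n = 3.

3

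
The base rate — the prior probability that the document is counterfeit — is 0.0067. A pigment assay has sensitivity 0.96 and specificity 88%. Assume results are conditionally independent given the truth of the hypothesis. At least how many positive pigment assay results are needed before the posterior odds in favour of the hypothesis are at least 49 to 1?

5

Prior odds: 0.0067 ÷ 0.9933 = 67/9933.
False-positive rate = 1 − 0.88 = 0.12; likelihood ratio of a positive = 0.96/0.12 = 8.
Target odds = 49.
Require 8ⁿ ≥ 49 ÷ (67/9933) = 486717/67.
8⁴ = 4096 falls short of 486717/67 but 8⁵ = 32768 reaches it, so n = 5.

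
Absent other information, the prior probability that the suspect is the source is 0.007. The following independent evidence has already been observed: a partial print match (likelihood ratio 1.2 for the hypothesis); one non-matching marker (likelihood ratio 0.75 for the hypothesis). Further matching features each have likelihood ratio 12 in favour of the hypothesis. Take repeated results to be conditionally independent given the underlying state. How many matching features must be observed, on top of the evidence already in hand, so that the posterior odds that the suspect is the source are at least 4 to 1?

Prior odds = 0.007/0.993 = 7/993.
Combined Bayes factor of the evidence already in hand = 1.2 × 0.75 = 0.9.
Odds after that evidence = (7/993) × 0.9 = 21/3310.
Target odds = 4.
Need 12ⁿ ≥ 4 ÷ (21/3310) = 13240/21.
12² = 144 falls short of 13240/21 but 12³ = 1728 reaches it, so n = 3.

3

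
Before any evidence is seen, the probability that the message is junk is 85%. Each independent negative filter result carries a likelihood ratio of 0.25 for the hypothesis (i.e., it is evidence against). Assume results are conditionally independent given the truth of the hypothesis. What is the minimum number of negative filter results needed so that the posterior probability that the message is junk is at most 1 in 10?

Prior odds = 0.85/0.15 = 17/3.
Likelihood ratio per negative filter result = 0.25.
Target posterior odds = 0.1/0.9 = 1/9.
Require 0.25ⁿ ≤ 1/9 ÷ (17/3) = 1/51.
0.25² = 0.0625 is still above 1/51 but 0.25³ = 0.015625 is at or below it, so n = 3.

3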